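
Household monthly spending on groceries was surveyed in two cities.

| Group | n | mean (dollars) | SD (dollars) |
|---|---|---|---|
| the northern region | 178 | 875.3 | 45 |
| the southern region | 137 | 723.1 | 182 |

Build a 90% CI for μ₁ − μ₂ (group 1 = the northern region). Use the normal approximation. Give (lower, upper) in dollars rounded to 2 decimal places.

SE₁ = s₁/√n₁ = 45/√178 = 3.3729; SE₂ = 182/√137 = 15.5493.
Independent samples, unequal variances: SE_diff = √(SE₁² + SE₂²) = √(11.37645441 + 241.78073049) = 15.9109.
z* = 1.645, so margin of error = 1.645 × 15.9109 = 26.1734.
Difference in means = 875.3 − 723.1 = 152.2000.
152.2000 ± 26.1734 → (126.03, 178.37).

(126.03, 178.37)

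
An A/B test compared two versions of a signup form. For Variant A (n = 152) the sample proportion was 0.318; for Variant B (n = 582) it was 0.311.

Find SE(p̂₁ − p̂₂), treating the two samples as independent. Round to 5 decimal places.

0.04237

SE₁ = √(p̂₁(1−p̂₁)/n₁) = √(0.3180·0.6820/152) = 0.03777; SE₂ = √(0.3110·0.6890/582) = 0.01919.
Independent samples: SE of the difference = √(SE₁² + SE₂²) = √(0.0014265729 + 0.0003682561) = 0.04237.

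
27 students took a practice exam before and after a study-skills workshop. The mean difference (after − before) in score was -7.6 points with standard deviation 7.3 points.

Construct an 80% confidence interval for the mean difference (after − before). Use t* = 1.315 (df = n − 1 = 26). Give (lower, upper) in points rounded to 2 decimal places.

Paired design: SE = s_d/√n = 7.3/√27 = 1.4049.
t* = 1.315; margin of error = 1.315 × 1.4049 = 1.8474.
-7.6 ± 1.8474 → (-9.45, -5.75).

(-9.45, -5.75)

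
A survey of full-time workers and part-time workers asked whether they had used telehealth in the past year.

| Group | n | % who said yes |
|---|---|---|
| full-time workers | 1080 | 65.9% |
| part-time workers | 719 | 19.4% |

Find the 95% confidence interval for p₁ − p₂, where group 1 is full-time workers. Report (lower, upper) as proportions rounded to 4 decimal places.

SE₁ = √(p̂₁(1−p̂₁)/n₁) = √(0.6590·0.3410/1080) = 0.01442; SE₂ = √(0.1940·0.8060/719) = 0.01475.
Independent samples: SE of the difference = √(SE₁² + SE₂²) = √(0.0002079364 + 0.0002175625) = 0.02063.
z* for 95% confidence is 1.960, so the margin of error is 1.960 × 0.02063 = 0.04043.
Point estimate p̂₁ − p̂₂ = 0.6590 − 0.1940 = 0.4650.
0.4650 ± 0.04043 → (0.4246, 0.5054).

(0.4246, 0.5054)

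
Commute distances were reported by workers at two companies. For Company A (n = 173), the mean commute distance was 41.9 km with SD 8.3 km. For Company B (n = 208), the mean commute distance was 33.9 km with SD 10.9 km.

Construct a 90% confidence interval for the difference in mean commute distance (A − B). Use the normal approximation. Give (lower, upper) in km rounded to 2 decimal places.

(6.38, 9.62)

Per-group SEs: s₁/√n₁ = 8.3/√173 = 0.6310, s₂/√n₂ = 10.9/√208 = 0.7558.
Unpooled SE of the difference: √(0.398161 + 0.57123364) = 0.9846.
Margin of error = z* · SE = 1.645 × 0.9846 = 1.6197.
x̄₁ − x̄₂ = 41.9 − 33.9 = 8.0000.
CI: 8.0000 ± 1.6197 = (6.38, 9.62).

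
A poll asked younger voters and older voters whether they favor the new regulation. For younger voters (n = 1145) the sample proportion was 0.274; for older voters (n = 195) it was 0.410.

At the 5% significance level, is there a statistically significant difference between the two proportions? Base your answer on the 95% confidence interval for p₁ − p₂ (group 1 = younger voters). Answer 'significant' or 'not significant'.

significant

SE₁ = √(p̂₁(1−p̂₁)/n₁) = √(0.2740·0.7260/1145) = 0.01318; SE₂ = √(0.4100·0.5900/195) = 0.03522.
Independent samples: SE of the difference = √(SE₁² + SE₂²) = √(0.0001737124 + 0.0012404484) = 0.03761.
z* for 95% confidence is 1.960, so the margin of error is 1.960 × 0.03761 = 0.07372.
Point estimate p̂₁ − p̂₂ = 0.2740 − 0.4100 = -0.1360.
-0.1360 ± 0.07372 → (-0.20972, -0.06228).
The interval (-0.20972, -0.06228) does not contain 0, so the difference is significant.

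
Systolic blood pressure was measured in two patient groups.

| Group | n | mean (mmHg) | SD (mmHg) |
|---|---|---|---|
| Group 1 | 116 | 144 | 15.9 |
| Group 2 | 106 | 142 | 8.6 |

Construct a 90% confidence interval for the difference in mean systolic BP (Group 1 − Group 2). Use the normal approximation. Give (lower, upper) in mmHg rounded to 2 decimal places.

(-0.79, 4.79)

Per-group SEs: s₁/√n₁ = 15.9/√116 = 1.4763, s₂/√n₂ = 8.6/√106 = 0.8353.
Unpooled SE of the difference: √(2.17946169 + 0.69772609) = 1.6962.
Margin of error = z* · SE = 1.645 × 1.6962 = 2.7902.
x̄₁ − x̄₂ = 144 − 142 = 2.0000.
CI: 2.0000 ± 2.7902 = (-0.79, 4.79).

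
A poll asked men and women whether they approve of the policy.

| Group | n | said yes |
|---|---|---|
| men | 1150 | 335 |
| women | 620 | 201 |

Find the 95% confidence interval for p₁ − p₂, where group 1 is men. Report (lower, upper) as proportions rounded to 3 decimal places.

First, p̂₁ = 335/1150 = 0.2913; p̂₂ = 201/620 = 0.3242.
The two standard errors are √(0.2913×0.7087/1150) = 0.01340 and √(0.3242×0.6758/620) = 0.01880.
Because the samples are independent, SE_diff = √(0.01340² + 0.01880²) = 0.02309.
Using z* = 1.960 for 95%, ME = 1.960 × 0.02309 = 0.04526.
p̂₁ − p̂₂ = -0.0329; interval -0.0329 ± 0.04526 gives (-0.078, 0.012).

(-0.078, 0.012)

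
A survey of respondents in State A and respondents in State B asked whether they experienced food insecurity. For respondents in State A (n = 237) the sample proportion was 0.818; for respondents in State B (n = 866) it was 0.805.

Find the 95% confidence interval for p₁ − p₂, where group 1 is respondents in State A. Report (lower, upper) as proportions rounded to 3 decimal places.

(-0.043, 0.069)

The two standard errors are √(0.8180×0.1820/237) = 0.02506 and √(0.8050×0.1950/866) = 0.01346.
Because the samples are independent, SE_diff = √(0.02506² + 0.01346²) = 0.02845.
Using z* = 1.960 for 95%, ME = 1.960 × 0.02845 = 0.05576.
p̂₁ − p̂₂ = 0.0130; interval 0.0130 ± 0.05576 gives (-0.043, 0.069).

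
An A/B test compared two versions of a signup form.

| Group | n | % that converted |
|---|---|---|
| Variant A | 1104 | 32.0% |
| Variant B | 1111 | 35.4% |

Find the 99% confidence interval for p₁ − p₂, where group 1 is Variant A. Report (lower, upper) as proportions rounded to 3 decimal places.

(-0.086, 0.018)

SE₁ = √(p̂₁(1−p̂₁)/n₁) = √(0.3200·0.6800/1104) = 0.01404; SE₂ = √(0.3540·0.6460/1111) = 0.01435.
Independent samples: SE of the difference = √(SE₁² + SE₂²) = √(0.0001971216 + 0.0002059225) = 0.02008.
z* for 99% confidence is 2.576, so the margin of error is 2.576 × 0.02008 = 0.05173.
Point estimate p̂₁ − p̂₂ = 0.3200 − 0.3540 = -0.0340.
-0.0340 ± 0.05173 → (-0.086, 0.018).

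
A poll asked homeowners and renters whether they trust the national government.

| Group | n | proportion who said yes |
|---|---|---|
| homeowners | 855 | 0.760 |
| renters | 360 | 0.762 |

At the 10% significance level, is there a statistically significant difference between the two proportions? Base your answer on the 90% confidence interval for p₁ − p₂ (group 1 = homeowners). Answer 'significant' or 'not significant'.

Each SE is √(p̂(1−p̂)/n): √(0.7600·0.2400/855) = 0.01461 and √(0.7620·0.2380/360) = 0.02244.
SE(p̂₁ − p̂₂) = √(SE₁² + SE₂²) = √(0.0002134521 + 0.0005035536) = 0.02678, since the two samples are independent.
At 90% confidence z* = 1.645; margin = 1.645 × 0.02678 = 0.04405.
The difference is 0.7600 − 0.7620 = -0.0020, so the interval is -0.0020 ± 0.04405 = (-0.04605, 0.04205).
The interval (-0.04605, 0.04205) contains 0, so the difference is not significant.

not significant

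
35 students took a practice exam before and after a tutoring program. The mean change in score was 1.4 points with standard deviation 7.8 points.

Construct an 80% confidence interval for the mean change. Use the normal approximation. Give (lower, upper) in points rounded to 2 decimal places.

Paired design: SE = s_d/√n = 7.8/√35 = 1.3184.
z* = 1.282; margin of error = 1.282 × 1.3184 = 1.6902.
1.4 ± 1.6902 → (-0.29, 3.09).

(-0.29, 3.09)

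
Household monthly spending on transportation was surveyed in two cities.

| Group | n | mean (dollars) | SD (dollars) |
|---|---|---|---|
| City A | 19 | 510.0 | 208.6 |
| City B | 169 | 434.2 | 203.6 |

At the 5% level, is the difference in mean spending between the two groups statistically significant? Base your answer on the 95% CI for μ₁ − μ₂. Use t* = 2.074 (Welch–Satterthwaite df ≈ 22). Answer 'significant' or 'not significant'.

SE₁ = s₁/√n₁ = 208.6/√19 = 47.8561; SE₂ = 203.6/√169 = 15.6615.
Independent samples, unequal variances: SE_diff = √(SE₁² + SE₂²) = √(2290.20630721 + 245.28258225) = 50.3536.
t* = 2.074, so margin of error = 2.074 × 50.3536 = 104.4334.
Difference in means = 510.0 − 434.2 = 75.8000.
75.8000 ± 104.4334 → (-28.6334, 180.2334).
The interval (-28.6334, 180.2334) contains 0, so the difference is not significant.

not significant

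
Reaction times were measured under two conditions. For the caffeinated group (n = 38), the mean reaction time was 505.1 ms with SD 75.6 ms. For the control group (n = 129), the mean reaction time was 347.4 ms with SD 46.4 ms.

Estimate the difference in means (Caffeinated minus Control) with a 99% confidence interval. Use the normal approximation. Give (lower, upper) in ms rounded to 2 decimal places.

SE₁ = s₁/√n₁ = 75.6/√38 = 12.2639; SE₂ = 46.4/√129 = 4.0853.
Independent samples, unequal variances: SE_diff = √(SE₁² + SE₂²) = √(150.40324321 + 16.68967609) = 12.9264.
z* = 2.576, so margin of error = 2.576 × 12.9264 = 33.2984.
Difference in means = 505.1 − 347.4 = 157.7000.
157.7000 ± 33.2984 → (124.40, 191.00).

(124.40, 191.00)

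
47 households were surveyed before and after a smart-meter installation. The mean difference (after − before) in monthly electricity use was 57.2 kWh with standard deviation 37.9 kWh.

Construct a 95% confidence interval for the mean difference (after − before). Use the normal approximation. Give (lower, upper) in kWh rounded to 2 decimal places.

Paired design: SE = s_d/√n = 37.9/√47 = 5.5283.
z* = 1.960; margin of error = 1.960 × 5.5283 = 10.8355.
57.2 ± 10.8355 → (46.36, 68.04).

(46.36, 68.04)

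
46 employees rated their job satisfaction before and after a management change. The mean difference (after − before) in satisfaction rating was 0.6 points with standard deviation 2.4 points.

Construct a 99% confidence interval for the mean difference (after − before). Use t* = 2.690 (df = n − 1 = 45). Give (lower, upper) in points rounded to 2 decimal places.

This is a matched-pairs design, so SE = s_d/√n = 2.4/√46 = 0.3539.
Margin = 2.690 × 0.3539 = 0.9520; the interval is 0.6 ± 0.9520 = (-0.35, 1.55).

(-0.35, 1.55)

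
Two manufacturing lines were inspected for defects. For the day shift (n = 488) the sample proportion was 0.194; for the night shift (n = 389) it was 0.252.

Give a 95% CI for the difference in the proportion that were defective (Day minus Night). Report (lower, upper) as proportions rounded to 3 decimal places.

(-0.114, -0.002)

Each SE is √(p̂(1−p̂)/n): √(0.1940·0.8060/488) = 0.01790 and √(0.2520·0.7480/389) = 0.02201.
SE(p̂₁ − p̂₂) = √(SE₁² + SE₂²) = √(0.00032041 + 0.0004844401) = 0.02837, since the two samples are independent.
At 95% confidence z* = 1.960; margin = 1.960 × 0.02837 = 0.05561.
The difference is 0.1940 − 0.2520 = -0.0580, so the interval is -0.0580 ± 0.05561 = (-0.114, -0.002).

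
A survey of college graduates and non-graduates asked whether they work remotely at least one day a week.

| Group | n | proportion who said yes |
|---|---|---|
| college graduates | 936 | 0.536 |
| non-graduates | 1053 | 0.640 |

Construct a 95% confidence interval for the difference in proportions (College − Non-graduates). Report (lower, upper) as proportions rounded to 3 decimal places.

Each SE is √(p̂(1−p̂)/n): √(0.5360·0.4640/936) = 0.01630 and √(0.6400·0.3600/1053) = 0.01479.
SE(p̂₁ − p̂₂) = √(SE₁² + SE₂²) = √(0.00026569 + 0.0002187441) = 0.02201, since the two samples are independent.
At 95% confidence z* = 1.960; margin = 1.960 × 0.02201 = 0.04314.
The difference is 0.5360 − 0.6400 = -0.1040, so the interval is -0.1040 ± 0.04314 = (-0.147, -0.061).

(-0.147, -0.061)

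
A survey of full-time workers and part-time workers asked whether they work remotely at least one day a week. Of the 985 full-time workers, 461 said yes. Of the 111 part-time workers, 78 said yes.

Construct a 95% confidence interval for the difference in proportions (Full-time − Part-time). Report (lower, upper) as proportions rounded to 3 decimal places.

Sample proportions: 461/985 = 0.4680, 78/111 = 0.7027.
Each SE is √(p̂(1−p̂)/n): √(0.4680·0.5320/985) = 0.01590 and √(0.7027·0.2973/111) = 0.04338.
SE(p̂₁ − p̂₂) = √(SE₁² + SE₂²) = √(0.00025281 + 0.0018818244) = 0.04620, since the two samples are independent.
At 95% confidence z* = 1.960; margin = 1.960 × 0.04620 = 0.09055.
The difference is 0.4680 − 0.7027 = -0.2347, so the interval is -0.2347 ± 0.09055 = (-0.325, -0.144).

(-0.325, -0.144)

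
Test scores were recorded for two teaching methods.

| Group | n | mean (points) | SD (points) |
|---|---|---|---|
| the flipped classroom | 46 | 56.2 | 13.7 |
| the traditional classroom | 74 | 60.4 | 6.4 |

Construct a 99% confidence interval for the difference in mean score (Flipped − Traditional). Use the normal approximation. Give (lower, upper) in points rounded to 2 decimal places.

(-9.75, 1.35)

Standard errors of each mean: 13.7/√46 = 2.0200 and 6.4/√74 = 0.7440.
SE(x̄₁ − x̄₂) = √(2.0200² + 0.7440²) = 2.1527 for independent samples with unequal variances.
With z* = 2.576, the margin is 2.576 × 2.1527 = 5.5454.
x̄₁ − x̄₂ = 56.2 − 60.4 = -4.2000; the interval is -4.2000 ± 5.5454 = (-9.75, 1.35).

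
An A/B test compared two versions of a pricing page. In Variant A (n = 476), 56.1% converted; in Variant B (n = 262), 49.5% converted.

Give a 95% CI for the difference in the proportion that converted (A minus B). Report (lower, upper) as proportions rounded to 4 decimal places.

(-0.0092, 0.1412)

The two standard errors are √(0.5610×0.4390/476) = 0.02275 and √(0.4950×0.5050/262) = 0.03089.
Because the samples are independent, SE_diff = √(0.02275² + 0.03089²) = 0.03836.
Using z* = 1.960 for 95%, ME = 1.960 × 0.03836 = 0.07519.
p̂₁ − p̂₂ = 0.0660; interval 0.0660 ± 0.07519 gives (-0.0092, 0.1412).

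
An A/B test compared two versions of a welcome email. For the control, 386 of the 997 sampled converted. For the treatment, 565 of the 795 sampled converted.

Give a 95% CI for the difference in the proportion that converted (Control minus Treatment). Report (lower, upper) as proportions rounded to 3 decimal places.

(-0.367, -0.280)

p̂₁ = 386/997 = 0.3872 and p̂₂ = 565/795 = 0.7107.
SE₁ = √(p̂₁(1−p̂₁)/n₁) = √(0.3872·0.6128/997) = 0.01543; SE₂ = √(0.7107·0.2893/795) = 0.01608.
Independent samples: SE of the difference = √(SE₁² + SE₂²) = √(0.0002380849 + 0.0002585664) = 0.02229.
z* for 95% confidence is 1.960, so the margin of error is 1.960 × 0.02229 = 0.04369.
Point estimate p̂₁ − p̂₂ = 0.3872 − 0.7107 = -0.3235.
-0.3235 ± 0.04369 → (-0.367, -0.280).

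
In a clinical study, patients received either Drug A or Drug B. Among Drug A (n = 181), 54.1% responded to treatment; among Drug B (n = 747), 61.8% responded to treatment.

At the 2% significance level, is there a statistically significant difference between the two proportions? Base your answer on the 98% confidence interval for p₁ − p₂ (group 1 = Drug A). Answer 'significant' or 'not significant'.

not significant

SE₁ = √(p̂₁(1−p̂₁)/n₁) = √(0.5410·0.4590/181) = 0.03704; SE₂ = √(0.6180·0.3820/747) = 0.01778.
Independent samples: SE of the difference = √(SE₁² + SE₂²) = √(0.0013719616 + 0.0003161284) = 0.04109.
z* for 98% confidence is 2.326, so the margin of error is 2.326 × 0.04109 = 0.09558.
Point estimate p̂₁ − p̂₂ = 0.5410 − 0.6180 = -0.0770.
-0.0770 ± 0.09558 → (-0.17258, 0.01858).
The interval (-0.17258, 0.01858) contains 0, so the difference is not significant.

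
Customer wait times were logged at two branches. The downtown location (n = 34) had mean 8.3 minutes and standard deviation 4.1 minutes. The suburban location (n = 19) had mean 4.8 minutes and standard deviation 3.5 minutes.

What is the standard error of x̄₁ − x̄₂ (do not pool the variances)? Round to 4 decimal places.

1.0673

SE₁ = s₁/√n₁ = 4.1/√34 = 0.7031; SE₂ = 3.5/√19 = 0.8030.
Independent samples, unequal variances: SE_diff = √(SE₁² + SE₂²) = √(0.49434961 + 0.644809) = 1.0673.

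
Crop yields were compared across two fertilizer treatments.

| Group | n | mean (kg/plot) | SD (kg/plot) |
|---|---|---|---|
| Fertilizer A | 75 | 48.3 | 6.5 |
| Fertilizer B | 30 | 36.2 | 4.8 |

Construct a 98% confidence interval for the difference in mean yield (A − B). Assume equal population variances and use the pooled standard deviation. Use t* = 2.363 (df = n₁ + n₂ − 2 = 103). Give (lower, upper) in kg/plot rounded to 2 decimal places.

Pooled variance s_p² = [74·6.5² + 29·4.8²] / (75+30−2) = 36.8414, so s_p = 6.0697.
SE_diff = s_p·√(1/n₁ + 1/n₂) = 6.0697·√(1/75 + 1/30) = 1.3112.
t* = 2.363; margin = 2.363 × 1.3112 = 3.0984.
Difference = 48.3 − 36.2 = 12.1000.
12.1000 ± 3.0984 → (9.00, 15.20).

(9.00, 15.20)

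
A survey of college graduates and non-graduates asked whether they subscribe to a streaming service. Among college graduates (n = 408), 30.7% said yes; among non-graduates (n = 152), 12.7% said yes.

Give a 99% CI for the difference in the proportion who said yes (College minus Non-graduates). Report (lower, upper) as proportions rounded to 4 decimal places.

Each SE is √(p̂(1−p̂)/n): √(0.3070·0.6930/408) = 0.02284 and √(0.1270·0.8730/152) = 0.02701.
SE(p̂₁ − p̂₂) = √(SE₁² + SE₂²) = √(0.0005216656 + 0.0007295401) = 0.03537, since the two samples are independent.
At 99% confidence z* = 2.576; margin = 2.576 × 0.03537 = 0.09111.
The difference is 0.3070 − 0.1270 = 0.1800, so the interval is 0.1800 ± 0.09111 = (0.0889, 0.2711).

(0.0889, 0.2711)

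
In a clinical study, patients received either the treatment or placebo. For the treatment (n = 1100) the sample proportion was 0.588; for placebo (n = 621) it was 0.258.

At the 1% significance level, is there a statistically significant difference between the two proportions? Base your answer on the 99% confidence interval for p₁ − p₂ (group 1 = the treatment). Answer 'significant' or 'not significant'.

significant

The two standard errors are √(0.5880×0.4120/1100) = 0.01484 and √(0.2580×0.7420/621) = 0.01756.
Because the samples are independent, SE_diff = √(0.01484² + 0.01756²) = 0.02299.
Using z* = 2.576 for 99%, ME = 2.576 × 0.02299 = 0.05922.
p̂₁ − p̂₂ = 0.3300; interval 0.3300 ± 0.05922 gives (0.27078, 0.38922).
The interval (0.27078, 0.38922) does not contain 0, so the difference is significant.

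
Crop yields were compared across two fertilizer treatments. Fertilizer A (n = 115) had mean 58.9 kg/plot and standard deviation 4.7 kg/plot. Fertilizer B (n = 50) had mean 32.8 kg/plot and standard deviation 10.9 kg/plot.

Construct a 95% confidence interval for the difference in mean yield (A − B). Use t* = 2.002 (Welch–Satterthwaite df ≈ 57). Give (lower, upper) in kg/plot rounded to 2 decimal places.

SE₁ = s₁/√n₁ = 4.7/√115 = 0.4383; SE₂ = 10.9/√50 = 1.5415.
Independent samples, unequal variances: SE_diff = √(SE₁² + SE₂²) = √(0.19210689 + 2.37622225) = 1.6026.
t* = 2.002, so margin of error = 2.002 × 1.6026 = 3.2084.
Difference in means = 58.9 − 32.8 = 26.1000.
26.1000 ± 3.2084 → (22.89, 29.31).

(22.89, 29.31)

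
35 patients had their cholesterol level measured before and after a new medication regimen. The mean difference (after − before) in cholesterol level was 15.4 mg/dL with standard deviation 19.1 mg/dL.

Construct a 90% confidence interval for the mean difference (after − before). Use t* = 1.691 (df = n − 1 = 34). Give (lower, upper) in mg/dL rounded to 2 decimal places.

Paired design: SE = s_d/√n = 19.1/√35 = 3.2285.
t* = 1.691; margin of error = 1.691 × 3.2285 = 5.4594.
15.4 ± 5.4594 → (9.94, 20.86).

(9.94, 20.86)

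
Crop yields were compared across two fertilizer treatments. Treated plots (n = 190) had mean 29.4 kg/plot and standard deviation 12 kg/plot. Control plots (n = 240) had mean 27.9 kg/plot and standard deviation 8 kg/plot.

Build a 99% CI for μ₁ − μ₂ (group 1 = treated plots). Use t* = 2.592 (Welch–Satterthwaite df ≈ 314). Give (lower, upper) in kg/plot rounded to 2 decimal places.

(-1.12, 4.12)

Standard errors of each mean: 12/√190 = 0.8706 and 8/√240 = 0.5164.
SE(x̄₁ − x̄₂) = √(0.8706² + 0.5164²) = 1.0122 for independent samples with unequal variances.
With t* = 2.592, the margin is 2.592 × 1.0122 = 2.6236.
x̄₁ − x̄₂ = 29.4 − 27.9 = 1.5000; the interval is 1.5000 ± 2.6236 = (-1.12, 4.12).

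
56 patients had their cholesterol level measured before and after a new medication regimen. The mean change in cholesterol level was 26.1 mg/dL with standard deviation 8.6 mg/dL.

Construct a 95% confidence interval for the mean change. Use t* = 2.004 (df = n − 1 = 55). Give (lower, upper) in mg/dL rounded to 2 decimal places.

(23.80, 28.40)

Paired design: SE = s_d/√n = 8.6/√56 = 1.1492.
t* = 2.004; margin of error = 2.004 × 1.1492 = 2.3030.
26.1 ± 2.3030 → (23.80, 28.40).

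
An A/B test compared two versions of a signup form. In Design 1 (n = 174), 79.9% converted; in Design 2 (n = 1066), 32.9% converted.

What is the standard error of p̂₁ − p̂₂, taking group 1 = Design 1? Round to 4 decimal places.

The two standard errors are √(0.7990×0.2010/174) = 0.03038 and √(0.3290×0.6710/1066) = 0.01439.
Because the samples are independent, SE_diff = √(0.03038² + 0.01439²) = 0.03362.

0.0336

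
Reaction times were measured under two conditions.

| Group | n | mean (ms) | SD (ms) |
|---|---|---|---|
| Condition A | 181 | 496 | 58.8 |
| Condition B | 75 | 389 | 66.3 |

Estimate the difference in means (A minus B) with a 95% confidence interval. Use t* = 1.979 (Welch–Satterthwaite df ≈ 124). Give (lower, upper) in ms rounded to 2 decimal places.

(89.55, 124.45)

Per-group SEs: s₁/√n₁ = 58.8/√181 = 4.3706, s₂/√n₂ = 66.3/√75 = 7.6557.
Unpooled SE of the difference: √(19.10214436 + 58.60974249) = 8.8154.
Margin of error = t* · SE = 1.979 × 8.8154 = 17.4457.
x̄₁ − x̄₂ = 496 − 389 = 107.0000.
CI: 107.0000 ± 17.4457 = (89.55, 124.45).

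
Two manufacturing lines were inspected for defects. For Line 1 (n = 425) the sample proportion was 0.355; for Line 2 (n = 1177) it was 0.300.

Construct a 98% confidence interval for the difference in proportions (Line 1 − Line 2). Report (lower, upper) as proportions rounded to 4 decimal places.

(-0.0073, 0.1173)

The two standard errors are √(0.3550×0.6450/425) = 0.02321 and √(0.3000×0.7000/1177) = 0.01336.
Because the samples are independent, SE_diff = √(0.02321² + 0.01336²) = 0.02678.
Using z* = 2.326 for 98%, ME = 2.326 × 0.02678 = 0.06229.
p̂₁ − p̂₂ = 0.0550; interval 0.0550 ± 0.06229 gives (-0.0073, 0.1173).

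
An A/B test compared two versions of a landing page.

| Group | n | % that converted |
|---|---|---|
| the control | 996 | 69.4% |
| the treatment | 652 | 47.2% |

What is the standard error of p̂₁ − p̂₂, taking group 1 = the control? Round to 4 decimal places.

SE₁ = √(p̂₁(1−p̂₁)/n₁) = √(0.6940·0.3060/996) = 0.01460; SE₂ = √(0.4720·0.5280/652) = 0.01955.
Independent samples: SE of the difference = √(SE₁² + SE₂²) = √(0.00021316 + 0.0003822025) = 0.02440.

0.0244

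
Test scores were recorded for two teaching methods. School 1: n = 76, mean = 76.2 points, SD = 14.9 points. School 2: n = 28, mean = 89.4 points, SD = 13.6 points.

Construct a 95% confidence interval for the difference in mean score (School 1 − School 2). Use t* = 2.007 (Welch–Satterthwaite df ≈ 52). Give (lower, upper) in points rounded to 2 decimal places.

(-19.39, -7.01)

SE₁ = s₁/√n₁ = 14.9/√76 = 1.7091; SE₂ = 13.6/√28 = 2.5702.
Independent samples, unequal variances: SE_diff = √(SE₁² + SE₂²) = √(2.92102281 + 6.60592804) = 3.0866.
t* = 2.007, so margin of error = 2.007 × 3.0866 = 6.1948.
Difference in means = 76.2 − 89.4 = -13.2000.
-13.2000 ± 6.1948 → (-19.39, -7.01).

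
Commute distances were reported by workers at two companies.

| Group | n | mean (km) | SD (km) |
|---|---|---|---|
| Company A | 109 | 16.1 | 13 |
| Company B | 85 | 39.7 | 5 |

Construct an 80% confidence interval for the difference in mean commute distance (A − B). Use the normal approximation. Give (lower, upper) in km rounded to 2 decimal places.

(-25.34, -21.86)

Per-group SEs: s₁/√n₁ = 13/√109 = 1.2452, s₂/√n₂ = 5/√85 = 0.5423.
Unpooled SE of the difference: √(1.55052304 + 0.29408929) = 1.3582.
Margin of error = z* · SE = 1.282 × 1.3582 = 1.7412.
x̄₁ − x̄₂ = 16.1 − 39.7 = -23.6000.
CI: -23.6000 ± 1.7412 = (-25.34, -21.86).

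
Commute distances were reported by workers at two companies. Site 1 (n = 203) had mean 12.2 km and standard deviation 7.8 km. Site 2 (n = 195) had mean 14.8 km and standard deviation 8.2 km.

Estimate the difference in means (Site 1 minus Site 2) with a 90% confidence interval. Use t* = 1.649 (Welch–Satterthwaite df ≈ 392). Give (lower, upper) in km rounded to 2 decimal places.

(-3.92, -1.28)

Per-group SEs: s₁/√n₁ = 7.8/√203 = 0.5475, s₂/√n₂ = 8.2/√195 = 0.5872.
Unpooled SE of the difference: √(0.29975625 + 0.34480384) = 0.8028.
Margin of error = t* · SE = 1.649 × 0.8028 = 1.3238.
x̄₁ − x̄₂ = 12.2 − 14.8 = -2.6000.
CI: -2.6000 ± 1.3238 = (-3.92, -1.28).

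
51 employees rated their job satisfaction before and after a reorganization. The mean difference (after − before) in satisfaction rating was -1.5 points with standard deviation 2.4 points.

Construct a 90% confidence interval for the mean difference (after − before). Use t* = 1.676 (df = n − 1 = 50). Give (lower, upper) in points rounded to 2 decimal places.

(-2.06, -0.94)

This is a matched-pairs design, so SE = s_d/√n = 2.4/√51 = 0.3361.
Margin = 1.676 × 0.3361 = 0.5633; the interval is -1.5 ± 0.5633 = (-2.06, -0.94).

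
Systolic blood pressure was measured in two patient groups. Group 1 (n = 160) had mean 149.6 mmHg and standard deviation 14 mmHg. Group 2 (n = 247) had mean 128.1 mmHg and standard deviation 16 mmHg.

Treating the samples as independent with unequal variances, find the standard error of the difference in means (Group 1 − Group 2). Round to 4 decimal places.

Standard errors of each mean: 14/√160 = 1.1068 and 16/√247 = 1.0181.
SE(x̄₁ − x̄₂) = √(1.1068² + 1.0181²) = 1.5038 for independent samples with unequal variances.

1.5038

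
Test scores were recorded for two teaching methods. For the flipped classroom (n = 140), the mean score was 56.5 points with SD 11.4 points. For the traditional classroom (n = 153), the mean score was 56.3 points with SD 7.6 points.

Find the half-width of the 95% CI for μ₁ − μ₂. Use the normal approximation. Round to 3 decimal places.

2.240

Per-group SEs: s₁/√n₁ = 11.4/√140 = 0.9635, s₂/√n₂ = 7.6/√153 = 0.6144.
Unpooled SE of the difference: √(0.92833225 + 0.37748736) = 1.1427.
Margin of error = z* · SE = 1.960 × 1.1427 = 2.2397.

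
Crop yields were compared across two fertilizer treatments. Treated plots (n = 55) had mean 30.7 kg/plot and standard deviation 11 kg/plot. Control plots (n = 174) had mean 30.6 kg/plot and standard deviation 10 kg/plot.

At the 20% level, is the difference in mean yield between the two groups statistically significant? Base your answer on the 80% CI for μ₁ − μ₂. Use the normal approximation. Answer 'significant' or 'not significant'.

SE₁ = s₁/√n₁ = 11/√55 = 1.4832; SE₂ = 10/√174 = 0.7581.
Independent samples, unequal variances: SE_diff = √(SE₁² + SE₂²) = √(2.19988224 + 0.57471561) = 1.6657.
z* = 1.282, so margin of error = 1.282 × 1.6657 = 2.1354.
Difference in means = 30.7 − 30.6 = 0.1000.
0.1000 ± 2.1354 → (-2.0354, 2.2354).
The interval (-2.0354, 2.2354) contains 0, so the difference is not significant.

not significant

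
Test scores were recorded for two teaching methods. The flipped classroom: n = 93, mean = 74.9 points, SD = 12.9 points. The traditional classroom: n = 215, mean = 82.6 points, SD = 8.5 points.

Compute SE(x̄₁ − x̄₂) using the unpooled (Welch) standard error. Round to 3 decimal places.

1.458

Per-group SEs: s₁/√n₁ = 12.9/√93 = 1.3377, s₂/√n₂ = 8.5/√215 = 0.5797.
Unpooled SE of the difference: √(1.78944129 + 0.33605209) = 1.4579.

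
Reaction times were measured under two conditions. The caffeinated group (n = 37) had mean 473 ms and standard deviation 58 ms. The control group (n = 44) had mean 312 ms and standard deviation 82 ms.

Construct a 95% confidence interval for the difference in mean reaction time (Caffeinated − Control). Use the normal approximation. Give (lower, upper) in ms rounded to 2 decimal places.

Standard errors of each mean: 58/√37 = 9.5351 and 82/√44 = 12.3620.
SE(x̄₁ − x̄₂) = √(9.5351² + 12.3620²) = 15.6121 for independent samples with unequal variances.
With z* = 1.960, the margin is 1.960 × 15.6121 = 30.5997.
x̄₁ − x̄₂ = 473 − 312 = 161.0000; the interval is 161.0000 ± 30.5997 = (130.40, 191.60).

(130.40, 191.60)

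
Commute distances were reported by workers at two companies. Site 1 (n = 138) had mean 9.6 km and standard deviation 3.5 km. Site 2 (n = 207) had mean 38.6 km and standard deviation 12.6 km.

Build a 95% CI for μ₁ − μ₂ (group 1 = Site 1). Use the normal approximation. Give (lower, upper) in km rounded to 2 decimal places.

(-30.81, -27.19)

SE₁ = s₁/√n₁ = 3.5/√138 = 0.2979; SE₂ = 12.6/√207 = 0.8758.
Independent samples, unequal variances: SE_diff = √(SE₁² + SE₂²) = √(0.08874441 + 0.76702564) = 0.9251.
z* = 1.960, so margin of error = 1.960 × 0.9251 = 1.8132.
Difference in means = 9.6 − 38.6 = -29.0000.
-29.0000 ± 1.8132 → (-30.81, -27.19).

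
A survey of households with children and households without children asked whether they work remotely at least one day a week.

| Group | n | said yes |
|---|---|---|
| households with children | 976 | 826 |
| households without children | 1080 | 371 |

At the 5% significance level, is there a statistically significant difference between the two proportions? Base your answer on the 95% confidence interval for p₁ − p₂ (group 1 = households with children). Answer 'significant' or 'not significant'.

significant

Sample proportions: 826/976 = 0.8463, 371/1080 = 0.3435.
Each SE is √(p̂(1−p̂)/n): √(0.8463·0.1537/976) = 0.01154 and √(0.3435·0.6565/1080) = 0.01445.
SE(p̂₁ − p̂₂) = √(SE₁² + SE₂²) = √(0.0001331716 + 0.0002088025) = 0.01849, since the two samples are independent.
At 95% confidence z* = 1.960; margin = 1.960 × 0.01849 = 0.03624.
The difference is 0.8463 − 0.3435 = 0.5028, so the interval is 0.5028 ± 0.03624 = (0.46656, 0.53904).
The interval (0.46656, 0.53904) does not contain 0, so the difference is significant.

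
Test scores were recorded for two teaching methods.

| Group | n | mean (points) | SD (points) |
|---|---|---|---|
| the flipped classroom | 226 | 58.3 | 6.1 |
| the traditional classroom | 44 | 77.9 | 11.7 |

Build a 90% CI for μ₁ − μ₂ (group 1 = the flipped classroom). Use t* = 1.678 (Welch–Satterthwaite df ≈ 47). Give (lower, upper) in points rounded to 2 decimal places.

Standard errors of each mean: 6.1/√226 = 0.4058 and 11.7/√44 = 1.7638.
SE(x̄₁ − x̄₂) = √(0.4058² + 1.7638²) = 1.8099 for independent samples with unequal variances.
With t* = 1.678, the margin is 1.678 × 1.8099 = 3.0370.
x̄₁ − x̄₂ = 58.3 − 77.9 = -19.6000; the interval is -19.6000 ± 3.0370 = (-22.64, -16.56).

(-22.64, -16.56)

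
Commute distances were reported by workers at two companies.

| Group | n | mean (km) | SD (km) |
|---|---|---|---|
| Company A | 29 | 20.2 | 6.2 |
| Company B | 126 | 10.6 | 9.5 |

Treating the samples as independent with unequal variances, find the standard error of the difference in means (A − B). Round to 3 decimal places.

SE₁ = s₁/√n₁ = 6.2/√29 = 1.1513; SE₂ = 9.5/√126 = 0.8463.
Independent samples, unequal variances: SE_diff = √(SE₁² + SE₂²) = √(1.32549169 + 0.71622369) = 1.4289.

1.429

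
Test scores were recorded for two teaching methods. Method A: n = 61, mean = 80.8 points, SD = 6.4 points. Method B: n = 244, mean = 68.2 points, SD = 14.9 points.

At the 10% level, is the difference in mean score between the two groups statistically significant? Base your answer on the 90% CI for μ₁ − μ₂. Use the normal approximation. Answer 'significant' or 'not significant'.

significant

Standard errors of each mean: 6.4/√61 = 0.8194 and 14.9/√244 = 0.9539.
SE(x̄₁ − x̄₂) = √(0.8194² + 0.9539²) = 1.2575 for independent samples with unequal variances.
With z* = 1.645, the margin is 1.645 × 1.2575 = 2.0686.
x̄₁ − x̄₂ = 80.8 − 68.2 = 12.6000; the interval is 12.6000 ± 2.0686 = (10.5314, 14.6686).
The interval (10.5314, 14.6686) does not contain 0, so the difference is significant.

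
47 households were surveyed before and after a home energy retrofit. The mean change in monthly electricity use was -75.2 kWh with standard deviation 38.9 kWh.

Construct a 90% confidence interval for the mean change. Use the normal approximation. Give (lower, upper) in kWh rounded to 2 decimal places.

(-84.53, -65.87)

This is a matched-pairs design, so SE = s_d/√n = 38.9/√47 = 5.6741.
Margin = 1.645 × 5.6741 = 9.3339; the interval is -75.2 ± 9.3339 = (-84.53, -65.87).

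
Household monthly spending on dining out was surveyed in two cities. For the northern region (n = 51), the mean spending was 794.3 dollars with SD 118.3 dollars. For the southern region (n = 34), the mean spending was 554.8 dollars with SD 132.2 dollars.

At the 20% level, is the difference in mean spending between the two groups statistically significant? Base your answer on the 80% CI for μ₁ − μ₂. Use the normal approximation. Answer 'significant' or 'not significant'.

significant

Per-group SEs: s₁/√n₁ = 118.3/√51 = 16.5653, s₂/√n₂ = 132.2/√34 = 22.6721.
Unpooled SE of the difference: √(274.40916409 + 514.02411841) = 28.0791.
Margin of error = z* · SE = 1.282 × 28.0791 = 35.9974.
x̄₁ − x̄₂ = 794.3 − 554.8 = 239.5000.
CI: 239.5000 ± 35.9974 = (203.5026, 275.4974).
The interval (203.5026, 275.4974) does not contain 0, so the difference is significant.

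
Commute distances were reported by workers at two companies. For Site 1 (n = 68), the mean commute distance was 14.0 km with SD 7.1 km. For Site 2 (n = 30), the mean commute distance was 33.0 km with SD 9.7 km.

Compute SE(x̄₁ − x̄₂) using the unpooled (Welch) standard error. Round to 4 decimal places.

1.9692

Per-group SEs: s₁/√n₁ = 7.1/√68 = 0.8610, s₂/√n₂ = 9.7/√30 = 1.7710.
Unpooled SE of the difference: √(0.741321 + 3.136441) = 1.9692.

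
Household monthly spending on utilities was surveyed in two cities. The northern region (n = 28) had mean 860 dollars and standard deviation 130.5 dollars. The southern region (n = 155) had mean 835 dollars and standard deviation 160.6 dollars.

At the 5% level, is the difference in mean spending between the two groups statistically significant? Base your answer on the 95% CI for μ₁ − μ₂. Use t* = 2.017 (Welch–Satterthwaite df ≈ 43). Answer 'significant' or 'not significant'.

Standard errors of each mean: 130.5/√28 = 24.6622 and 160.6/√155 = 12.8997.
SE(x̄₁ − x̄₂) = √(24.6622² + 12.8997²) = 27.8321 for independent samples with unequal variances.
With t* = 2.017, the margin is 2.017 × 27.8321 = 56.1373.
x̄₁ − x̄₂ = 860 − 835 = 25.0000; the interval is 25.0000 ± 56.1373 = (-31.1373, 81.1373).
The interval (-31.1373, 81.1373) contains 0, so the difference is not significant.

not significant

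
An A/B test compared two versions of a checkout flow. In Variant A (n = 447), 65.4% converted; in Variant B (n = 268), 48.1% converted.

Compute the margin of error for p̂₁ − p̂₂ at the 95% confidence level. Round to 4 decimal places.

0.0743

The two standard errors are √(0.6540×0.3460/447) = 0.02250 and √(0.4810×0.5190/268) = 0.03052.
Because the samples are independent, SE_diff = √(0.02250² + 0.03052²) = 0.03792.
Using z* = 1.960 for 95%, ME = 1.960 × 0.03792 = 0.07432.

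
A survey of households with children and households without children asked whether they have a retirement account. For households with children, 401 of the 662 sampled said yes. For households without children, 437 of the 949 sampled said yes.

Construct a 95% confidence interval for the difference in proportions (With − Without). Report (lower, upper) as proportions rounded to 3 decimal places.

(0.096, 0.194)

p̂₁ = 401/662 = 0.6057 and p̂₂ = 437/949 = 0.4605.
SE₁ = √(p̂₁(1−p̂₁)/n₁) = √(0.6057·0.3943/662) = 0.01899; SE₂ = √(0.4605·0.5395/949) = 0.01618.
Independent samples: SE of the difference = √(SE₁² + SE₂²) = √(0.0003606201 + 0.0002617924) = 0.02495.
z* for 95% confidence is 1.960, so the margin of error is 1.960 × 0.02495 = 0.04890.
Point estimate p̂₁ − p̂₂ = 0.6057 − 0.4605 = 0.1452.
0.1452 ± 0.04890 → (0.096, 0.194).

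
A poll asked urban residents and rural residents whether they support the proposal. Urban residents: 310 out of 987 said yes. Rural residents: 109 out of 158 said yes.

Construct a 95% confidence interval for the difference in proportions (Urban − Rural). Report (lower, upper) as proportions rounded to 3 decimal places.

(-0.454, -0.298)

Sample proportions: 310/987 = 0.3141, 109/158 = 0.6899.
Each SE is √(p̂(1−p̂)/n): √(0.3141·0.6859/987) = 0.01477 and √(0.6899·0.3101/158) = 0.03680.
SE(p̂₁ − p̂₂) = √(SE₁² + SE₂²) = √(0.0002181529 + 0.00135424) = 0.03965, since the two samples are independent.
At 95% confidence z* = 1.960; margin = 1.960 × 0.03965 = 0.07771.
The difference is 0.3141 − 0.6899 = -0.3758, so the interval is -0.3758 ± 0.07771 = (-0.454, -0.298).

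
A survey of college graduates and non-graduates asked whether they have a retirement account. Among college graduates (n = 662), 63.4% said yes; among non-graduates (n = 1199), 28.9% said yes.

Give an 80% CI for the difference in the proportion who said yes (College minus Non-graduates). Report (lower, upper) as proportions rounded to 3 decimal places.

The two standard errors are √(0.6340×0.3660/662) = 0.01872 and √(0.2890×0.7110/1199) = 0.01309.
Because the samples are independent, SE_diff = √(0.01872² + 0.01309²) = 0.02284.
Using z* = 1.282 for 80%, ME = 1.282 × 0.02284 = 0.02928.
p̂₁ − p̂₂ = 0.3450; interval 0.3450 ± 0.02928 gives (0.316, 0.374).

(0.316, 0.374)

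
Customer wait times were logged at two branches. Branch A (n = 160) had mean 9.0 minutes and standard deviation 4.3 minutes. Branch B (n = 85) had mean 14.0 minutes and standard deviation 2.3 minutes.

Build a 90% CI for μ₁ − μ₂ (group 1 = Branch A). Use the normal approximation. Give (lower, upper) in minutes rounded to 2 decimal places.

(-5.69, -4.31)

SE₁ = s₁/√n₁ = 4.3/√160 = 0.3399; SE₂ = 2.3/√85 = 0.2495.
Independent samples, unequal variances: SE_diff = √(SE₁² + SE₂²) = √(0.11553201 + 0.06225025) = 0.4216.
z* = 1.645, so margin of error = 1.645 × 0.4216 = 0.6935.
Difference in means = 9.0 − 14.0 = -5.0000.
-5.0000 ± 0.6935 → (-5.69, -4.31).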